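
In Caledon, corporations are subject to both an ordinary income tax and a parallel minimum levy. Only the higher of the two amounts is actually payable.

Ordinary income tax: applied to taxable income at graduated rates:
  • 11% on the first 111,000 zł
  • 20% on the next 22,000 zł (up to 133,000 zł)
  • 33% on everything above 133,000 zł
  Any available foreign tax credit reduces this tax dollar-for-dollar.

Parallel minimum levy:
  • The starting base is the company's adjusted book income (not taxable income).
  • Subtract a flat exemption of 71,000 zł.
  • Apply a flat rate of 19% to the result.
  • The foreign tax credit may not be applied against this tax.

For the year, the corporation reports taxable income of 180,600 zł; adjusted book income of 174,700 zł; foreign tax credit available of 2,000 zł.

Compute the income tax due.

30,318 zł

Parallel minimum levy:
  Base (adjusted book income): 174,700 zł
  Less exemption 71,000 zł → base 103,700 zł
  103,700 zł × 19% = 19,703 zł

Ordinary income tax:
  111,000 zł × 11% = 12,210 zł
  22,000 zł × 20% = 4,400 zł
  47,600 zł × 33% = 15,708 zł
  → 32,318 zł
  Less foreign tax credit 2,000 zł → 30,318 zł

30,318 zł > 19,703 zł, so the ordinary income tax governs.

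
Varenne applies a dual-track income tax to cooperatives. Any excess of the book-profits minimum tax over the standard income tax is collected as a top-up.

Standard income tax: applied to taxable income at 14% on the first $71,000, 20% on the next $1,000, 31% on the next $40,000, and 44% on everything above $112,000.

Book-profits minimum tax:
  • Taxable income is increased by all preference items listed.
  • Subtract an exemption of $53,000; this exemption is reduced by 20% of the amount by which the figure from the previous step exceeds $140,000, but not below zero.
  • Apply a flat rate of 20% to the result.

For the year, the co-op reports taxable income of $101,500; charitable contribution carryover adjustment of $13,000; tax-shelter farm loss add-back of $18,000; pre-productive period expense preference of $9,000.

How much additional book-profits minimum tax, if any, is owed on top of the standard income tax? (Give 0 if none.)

$0

Standard income tax:
  $71,000 × 14% = $9,940
  $1,000 × 20% = $200
  $29,500 × 31% = $9,145
  → $19,285

Book-profits minimum tax:
  Adjusted income: $101,500 + $13,000 + $18,000 + $9,000 = $141,500
  Exemption: $53,000 − 20% × ($141,500 − $140,000) = $53,000 − $300 = $52,700
  Base: $141,500 − $52,700 = $88,800
  $88,800 × 20% = $17,760

$17,760 ≤ $19,285, so no add-on is due.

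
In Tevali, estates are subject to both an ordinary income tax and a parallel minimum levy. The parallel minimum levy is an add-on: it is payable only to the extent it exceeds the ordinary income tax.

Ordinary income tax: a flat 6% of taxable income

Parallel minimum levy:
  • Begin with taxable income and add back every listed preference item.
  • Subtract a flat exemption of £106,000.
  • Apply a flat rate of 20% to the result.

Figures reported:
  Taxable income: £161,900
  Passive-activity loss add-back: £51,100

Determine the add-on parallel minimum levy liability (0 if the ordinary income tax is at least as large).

£11,686

Ordinary income tax:
  £161,900 × 6% = £9,714

Parallel minimum levy:
  Adjusted income: £161,900 + £51,100 = £213,000
  Less exemption £106,000 → base £107,000
  £107,000 × 20% = £21,400

Excess of parallel minimum levy over ordinary income tax: £21,400 − £9,714 = £11,686.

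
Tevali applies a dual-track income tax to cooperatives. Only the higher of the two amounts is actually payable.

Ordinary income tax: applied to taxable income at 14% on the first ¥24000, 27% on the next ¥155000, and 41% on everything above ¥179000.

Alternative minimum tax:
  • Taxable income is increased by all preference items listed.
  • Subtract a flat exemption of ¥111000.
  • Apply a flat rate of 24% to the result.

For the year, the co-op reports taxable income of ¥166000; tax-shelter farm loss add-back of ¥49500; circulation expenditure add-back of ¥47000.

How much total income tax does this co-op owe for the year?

Alternative minimum tax:
  Adjusted income: ¥166000 + ¥49500 + ¥47000 = ¥262500
  Less exemption ¥111000 → base ¥151500
  ¥151500 × 24% = ¥36360

Ordinary income tax:
  ¥24000 × 14% = ¥3360
  ¥142000 × 27% = ¥38340
  → ¥41700

¥41700 > ¥36360, so the ordinary income tax governs.

¥41700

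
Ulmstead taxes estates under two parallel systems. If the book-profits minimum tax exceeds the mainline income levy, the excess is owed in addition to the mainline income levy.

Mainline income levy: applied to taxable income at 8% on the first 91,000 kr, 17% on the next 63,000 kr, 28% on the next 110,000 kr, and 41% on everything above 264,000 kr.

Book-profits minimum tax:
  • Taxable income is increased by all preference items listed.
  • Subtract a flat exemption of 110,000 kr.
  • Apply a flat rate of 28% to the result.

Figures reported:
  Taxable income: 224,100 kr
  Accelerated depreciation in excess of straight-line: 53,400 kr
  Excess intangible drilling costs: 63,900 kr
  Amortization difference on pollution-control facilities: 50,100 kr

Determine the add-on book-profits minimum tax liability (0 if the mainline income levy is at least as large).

Book-profits minimum tax:
  Adjusted income: 224,100 kr + 53,400 kr + 63,900 kr + 50,100 kr = 391,500 kr
  Less exemption 110,000 kr → base 281,500 kr
  281,500 kr × 28% = 78,820 kr

Mainline income levy:
  91,000 kr × 8% = 7,280 kr
  63,000 kr × 17% = 10,710 kr
  70,100 kr × 28% = 19,628 kr
  → 37,618 kr

Excess of book-profits minimum tax over mainline income levy: 78,820 kr − 37,618 kr = 41,202 kr.

41,202 kr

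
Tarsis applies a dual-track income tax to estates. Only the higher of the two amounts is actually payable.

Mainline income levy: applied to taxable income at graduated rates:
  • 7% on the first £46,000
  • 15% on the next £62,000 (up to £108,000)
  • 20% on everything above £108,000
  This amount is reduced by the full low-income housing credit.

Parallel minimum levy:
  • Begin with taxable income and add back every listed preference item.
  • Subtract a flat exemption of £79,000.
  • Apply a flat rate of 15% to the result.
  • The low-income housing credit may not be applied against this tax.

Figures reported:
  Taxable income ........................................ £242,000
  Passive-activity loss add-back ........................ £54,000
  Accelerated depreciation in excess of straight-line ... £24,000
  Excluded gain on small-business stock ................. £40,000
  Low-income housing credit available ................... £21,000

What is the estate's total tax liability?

Mainline income levy:
  £46,000 × 7% = £3,220
  £62,000 × 15% = £9,300
  £134,000 × 20% = £26,800
  → £39,320
  Less low-income housing credit £21,000 → £18,320

Parallel minimum levy:
  Adjusted income: £242,000 + £54,000 + £24,000 + £40,000 = £360,000
  Less exemption £79,000 → base £281,000
  £281,000 × 15% = £42,150

£42,150 > £18,320, so the parallel minimum levy is the binding amount.

£42,150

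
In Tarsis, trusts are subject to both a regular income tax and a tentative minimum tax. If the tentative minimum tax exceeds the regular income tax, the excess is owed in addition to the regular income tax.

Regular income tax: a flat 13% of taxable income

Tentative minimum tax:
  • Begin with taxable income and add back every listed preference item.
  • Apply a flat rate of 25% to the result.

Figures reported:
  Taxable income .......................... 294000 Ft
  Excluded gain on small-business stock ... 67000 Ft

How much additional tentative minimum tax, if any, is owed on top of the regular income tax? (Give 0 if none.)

Regular income tax:
  294000 Ft × 13% = 38220 Ft

Tentative minimum tax:
  Adjusted income: 294000 Ft + 67000 Ft = 361000 Ft
  361000 Ft × 25% = 90250 Ft

Excess of tentative minimum tax over regular income tax: 90250 Ft − 38220 Ft = 52030 Ft.

52030 Ft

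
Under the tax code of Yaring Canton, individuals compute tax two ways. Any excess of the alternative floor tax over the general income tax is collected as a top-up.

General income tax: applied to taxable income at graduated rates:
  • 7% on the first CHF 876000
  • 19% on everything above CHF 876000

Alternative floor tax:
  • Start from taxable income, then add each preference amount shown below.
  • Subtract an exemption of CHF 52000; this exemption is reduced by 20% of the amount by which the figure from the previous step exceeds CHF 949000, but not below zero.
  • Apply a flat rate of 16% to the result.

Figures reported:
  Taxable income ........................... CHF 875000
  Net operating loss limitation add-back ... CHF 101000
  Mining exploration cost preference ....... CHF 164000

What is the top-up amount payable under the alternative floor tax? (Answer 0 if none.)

CHF 118942

Alternative floor tax:
  Adjusted income: CHF 875000 + CHF 101000 + CHF 164000 = CHF 1140000
  Exemption: CHF 52000 − 20% × (CHF 1140000 − CHF 949000) = CHF 52000 − CHF 38200 = CHF 13800
  Base: CHF 1140000 − CHF 13800 = CHF 1126200
  CHF 1126200 × 16% = CHF 180192

General income tax:
  CHF 875000 × 7% = CHF 61250

Excess of alternative floor tax over general income tax: CHF 180192 − CHF 61250 = CHF 118942.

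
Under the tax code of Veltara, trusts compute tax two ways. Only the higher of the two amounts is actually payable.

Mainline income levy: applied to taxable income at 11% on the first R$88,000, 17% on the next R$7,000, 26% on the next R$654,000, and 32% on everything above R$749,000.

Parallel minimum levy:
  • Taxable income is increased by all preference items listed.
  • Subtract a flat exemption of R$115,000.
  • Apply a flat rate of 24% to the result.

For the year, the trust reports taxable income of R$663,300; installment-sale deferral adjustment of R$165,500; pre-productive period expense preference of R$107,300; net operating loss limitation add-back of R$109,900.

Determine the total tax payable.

Mainline income levy:
  R$88,000 × 11% = R$9,680
  R$7,000 × 17% = R$1,190
  R$568,300 × 26% = R$147,758
  → R$158,628

Parallel minimum levy:
  Adjusted income: R$663,300 + R$165,500 + R$107,300 + R$109,900 = R$1,046,000
  Less exemption R$115,000 → base R$931,000
  R$931,000 × 24% = R$223,440

R$223,440 > R$158,628, so the parallel minimum levy is the binding amount.

R$223,440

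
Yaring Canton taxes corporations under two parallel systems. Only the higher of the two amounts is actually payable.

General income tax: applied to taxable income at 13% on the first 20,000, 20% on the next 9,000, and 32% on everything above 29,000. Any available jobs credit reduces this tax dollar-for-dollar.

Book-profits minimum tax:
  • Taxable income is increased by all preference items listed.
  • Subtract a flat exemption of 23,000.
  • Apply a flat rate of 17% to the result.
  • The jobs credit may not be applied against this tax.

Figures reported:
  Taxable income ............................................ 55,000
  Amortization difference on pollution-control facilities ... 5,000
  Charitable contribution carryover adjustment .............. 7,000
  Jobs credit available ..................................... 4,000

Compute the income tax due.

8,720

Book-profits minimum tax:
  Adjusted income: 55,000 + 5,000 + 7,000 = 67,000
  Less exemption 23,000 → base 44,000
  44,000 × 17% = 7,480

General income tax:
  20,000 × 13% = 2,600
  9,000 × 20% = 1,800
  26,000 × 32% = 8,320
  → 12,720
  Less jobs credit 4,000 → 8,720

8,720 > 7,480, so the general income tax governs.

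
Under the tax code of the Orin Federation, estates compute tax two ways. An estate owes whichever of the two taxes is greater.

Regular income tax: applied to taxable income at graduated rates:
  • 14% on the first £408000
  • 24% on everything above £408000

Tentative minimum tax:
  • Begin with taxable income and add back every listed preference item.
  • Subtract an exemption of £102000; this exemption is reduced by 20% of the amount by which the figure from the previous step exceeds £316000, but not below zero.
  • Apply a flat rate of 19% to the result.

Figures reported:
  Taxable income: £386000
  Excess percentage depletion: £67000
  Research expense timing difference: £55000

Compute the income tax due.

Regular income tax:
  £386000 × 14% = £54040

Tentative minimum tax:
  Adjusted income: £386000 + £67000 + £55000 = £508000
  Exemption: £102000 − 20% × (£508000 − £316000) = £102000 − £38400 = £63600
  Base: £508000 − £63600 = £444400
  £444400 × 19% = £84436

£84436 > £54040, so the tentative minimum tax is the binding amount.

£84436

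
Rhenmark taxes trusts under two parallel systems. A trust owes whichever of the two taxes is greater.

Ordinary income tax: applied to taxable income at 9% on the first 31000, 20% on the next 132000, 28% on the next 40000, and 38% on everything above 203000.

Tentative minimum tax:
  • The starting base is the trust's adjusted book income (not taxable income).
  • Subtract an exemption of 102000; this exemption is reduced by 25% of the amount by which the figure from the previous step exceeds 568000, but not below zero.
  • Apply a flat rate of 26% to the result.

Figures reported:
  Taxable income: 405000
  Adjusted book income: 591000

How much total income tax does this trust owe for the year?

128635

Ordinary income tax:
  31000 × 9% = 2790
  132000 × 20% = 26400
  40000 × 28% = 11200
  202000 × 38% = 76760
  → 117150

Tentative minimum tax:
  Base (adjusted book income): 591000
  Exemption: 102000 − 25% × (591000 − 568000) = 102000 − 5750 = 96250
  Base: 591000 − 96250 = 494750
  494750 × 26% = 128635

128635 > 117150, so the tentative minimum tax is the binding amount.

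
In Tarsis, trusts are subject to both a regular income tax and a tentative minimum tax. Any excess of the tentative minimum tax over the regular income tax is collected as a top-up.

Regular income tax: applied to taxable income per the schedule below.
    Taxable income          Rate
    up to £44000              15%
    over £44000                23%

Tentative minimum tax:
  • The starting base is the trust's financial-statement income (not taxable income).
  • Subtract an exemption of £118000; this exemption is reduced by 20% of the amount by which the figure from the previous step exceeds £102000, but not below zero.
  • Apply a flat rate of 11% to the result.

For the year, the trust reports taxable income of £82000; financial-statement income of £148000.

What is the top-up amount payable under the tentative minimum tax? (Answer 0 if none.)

£0

Regular income tax:
  £44000 × 15% = £6600
  £38000 × 23% = £8740
  → £15340

Tentative minimum tax:
  Base (financial-statement income): £148000
  Exemption: £118000 − 20% × (£148000 − £102000) = £118000 − £9200 = £108800
  Base: £148000 − £108800 = £39200
  £39200 × 11% = £4312

£4312 ≤ £15340, so no add-on is due.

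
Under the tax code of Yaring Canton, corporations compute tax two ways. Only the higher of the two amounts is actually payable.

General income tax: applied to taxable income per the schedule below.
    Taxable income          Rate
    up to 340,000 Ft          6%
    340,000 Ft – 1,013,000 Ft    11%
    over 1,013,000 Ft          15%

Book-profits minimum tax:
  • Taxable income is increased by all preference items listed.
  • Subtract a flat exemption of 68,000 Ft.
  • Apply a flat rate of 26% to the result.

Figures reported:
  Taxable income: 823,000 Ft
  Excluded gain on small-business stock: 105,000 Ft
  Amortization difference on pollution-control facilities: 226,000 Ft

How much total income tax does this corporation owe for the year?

282,360 Ft

Book-profits minimum tax:
  Adjusted income: 823,000 Ft + 105,000 Ft + 226,000 Ft = 1,154,000 Ft
  Less exemption 68,000 Ft → base 1,086,000 Ft
  1,086,000 Ft × 26% = 282,360 Ft

General income tax:
  340,000 Ft × 6% = 20,400 Ft
  483,000 Ft × 11% = 53,130 Ft
  → 73,530 Ft

282,360 Ft > 73,530 Ft, so the book-profits minimum tax is the binding amount.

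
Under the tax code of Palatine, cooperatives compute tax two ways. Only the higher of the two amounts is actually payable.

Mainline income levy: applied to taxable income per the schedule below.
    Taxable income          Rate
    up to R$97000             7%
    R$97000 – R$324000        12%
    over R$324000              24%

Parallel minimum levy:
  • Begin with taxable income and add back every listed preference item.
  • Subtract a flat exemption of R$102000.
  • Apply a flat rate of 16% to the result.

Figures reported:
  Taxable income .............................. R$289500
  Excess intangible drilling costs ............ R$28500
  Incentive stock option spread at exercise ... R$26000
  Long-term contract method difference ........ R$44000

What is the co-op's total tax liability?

R$45760

Parallel minimum levy:
  Adjusted income: R$289500 + R$28500 + R$26000 + R$44000 = R$388000
  Less exemption R$102000 → base R$286000
  R$286000 × 16% = R$45760

Mainline income levy:
  R$97000 × 7% = R$6790
  R$192500 × 12% = R$23100
  → R$29890

R$45760 > R$29890, so the parallel minimum levy is the binding amount.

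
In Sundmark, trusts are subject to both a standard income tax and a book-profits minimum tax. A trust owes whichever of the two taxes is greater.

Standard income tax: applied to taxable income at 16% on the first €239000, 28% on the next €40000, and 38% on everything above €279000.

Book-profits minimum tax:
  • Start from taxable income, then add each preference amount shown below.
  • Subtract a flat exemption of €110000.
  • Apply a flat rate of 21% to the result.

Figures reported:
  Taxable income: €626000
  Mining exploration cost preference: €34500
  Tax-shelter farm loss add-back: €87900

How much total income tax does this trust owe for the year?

Standard income tax:
  €239000 × 16% = €38240
  €40000 × 28% = €11200
  €347000 × 38% = €131860
  → €181300

Book-profits minimum tax:
  Adjusted income: €626000 + €34500 + €87900 = €748400
  Less exemption €110000 → base €638400
  €638400 × 21% = €134064

€181300 > €134064, so the standard income tax governs.

€181300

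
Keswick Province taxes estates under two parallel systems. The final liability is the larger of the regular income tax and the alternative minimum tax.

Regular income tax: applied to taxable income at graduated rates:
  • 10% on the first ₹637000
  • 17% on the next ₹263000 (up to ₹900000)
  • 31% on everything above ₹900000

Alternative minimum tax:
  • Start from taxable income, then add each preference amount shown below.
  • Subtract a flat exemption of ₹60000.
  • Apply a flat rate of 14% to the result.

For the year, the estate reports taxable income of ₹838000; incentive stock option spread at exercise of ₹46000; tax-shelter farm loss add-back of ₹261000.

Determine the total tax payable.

Alternative minimum tax:
  Adjusted income: ₹838000 + ₹46000 + ₹261000 = ₹1145000
  Less exemption ₹60000 → base ₹1085000
  ₹1085000 × 14% = ₹151900

Regular income tax:
  ₹637000 × 10% = ₹63700
  ₹201000 × 17% = ₹34170
  → ₹97870

₹151900 > ₹97870, so the alternative minimum tax is the binding amount.

₹151900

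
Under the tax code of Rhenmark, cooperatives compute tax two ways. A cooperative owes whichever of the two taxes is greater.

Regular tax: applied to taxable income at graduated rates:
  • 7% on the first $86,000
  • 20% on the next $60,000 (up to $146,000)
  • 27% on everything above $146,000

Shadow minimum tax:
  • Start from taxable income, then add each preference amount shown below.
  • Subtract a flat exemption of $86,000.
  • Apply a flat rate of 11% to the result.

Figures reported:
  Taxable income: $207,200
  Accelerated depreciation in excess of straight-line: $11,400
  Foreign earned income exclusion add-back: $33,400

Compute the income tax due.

Shadow minimum tax:
  Adjusted income: $207,200 + $11,400 + $33,400 = $252,000
  Less exemption $86,000 → base $166,000
  $166,000 × 11% = $18,260

Regular tax:
  $86,000 × 7% = $6,020
  $60,000 × 20% = $12,000
  $61,200 × 27% = $16,524
  → $34,544

$34,544 > $18,260, so the regular tax governs.

$34,544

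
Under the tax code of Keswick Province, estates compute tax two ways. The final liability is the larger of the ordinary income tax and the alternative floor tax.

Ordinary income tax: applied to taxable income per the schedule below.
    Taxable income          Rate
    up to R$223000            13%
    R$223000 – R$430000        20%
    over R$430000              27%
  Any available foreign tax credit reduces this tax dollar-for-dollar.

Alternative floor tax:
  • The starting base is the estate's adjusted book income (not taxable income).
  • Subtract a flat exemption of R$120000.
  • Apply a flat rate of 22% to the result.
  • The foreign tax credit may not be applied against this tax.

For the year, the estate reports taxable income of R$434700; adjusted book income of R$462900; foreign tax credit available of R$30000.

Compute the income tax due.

Alternative floor tax:
  Base (adjusted book income): R$462900
  Less exemption R$120000 → base R$342900
  R$342900 × 22% = R$75438

Ordinary income tax:
  R$223000 × 13% = R$28990
  R$207000 × 20% = R$41400
  R$4700 × 27% = R$1269
  → R$71659
  Less foreign tax credit R$30000 → R$41659

R$75438 > R$41659, so the alternative floor tax is the binding amount.

R$75438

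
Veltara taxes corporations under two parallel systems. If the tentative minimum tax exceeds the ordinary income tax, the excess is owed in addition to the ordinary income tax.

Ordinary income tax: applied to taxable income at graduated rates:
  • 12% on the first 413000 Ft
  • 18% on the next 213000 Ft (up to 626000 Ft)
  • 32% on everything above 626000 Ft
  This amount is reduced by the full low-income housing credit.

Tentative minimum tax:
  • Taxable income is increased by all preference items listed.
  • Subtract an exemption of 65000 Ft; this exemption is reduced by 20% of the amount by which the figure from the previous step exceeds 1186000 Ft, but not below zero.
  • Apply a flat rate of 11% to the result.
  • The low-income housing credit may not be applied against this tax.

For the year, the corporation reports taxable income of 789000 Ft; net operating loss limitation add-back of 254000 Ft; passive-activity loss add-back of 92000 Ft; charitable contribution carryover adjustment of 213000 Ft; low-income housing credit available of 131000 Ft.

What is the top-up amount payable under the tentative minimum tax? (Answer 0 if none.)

135634 Ft

Tentative minimum tax:
  Adjusted income: 789000 Ft + 254000 Ft + 92000 Ft + 213000 Ft = 1348000 Ft
  Exemption: 65000 Ft − 20% × (1348000 Ft − 1186000 Ft) = 65000 Ft − 32400 Ft = 32600 Ft
  Base: 1348000 Ft − 32600 Ft = 1315400 Ft
  1315400 Ft × 11% = 144694 Ft

Ordinary income tax:
  413000 Ft × 12% = 49560 Ft
  213000 Ft × 18% = 38340 Ft
  163000 Ft × 32% = 52160 Ft
  → 140060 Ft
  Less low-income housing credit 131000 Ft → 9060 Ft

Excess of tentative minimum tax over ordinary income tax: 144694 Ft − 9060 Ft = 135634 Ft.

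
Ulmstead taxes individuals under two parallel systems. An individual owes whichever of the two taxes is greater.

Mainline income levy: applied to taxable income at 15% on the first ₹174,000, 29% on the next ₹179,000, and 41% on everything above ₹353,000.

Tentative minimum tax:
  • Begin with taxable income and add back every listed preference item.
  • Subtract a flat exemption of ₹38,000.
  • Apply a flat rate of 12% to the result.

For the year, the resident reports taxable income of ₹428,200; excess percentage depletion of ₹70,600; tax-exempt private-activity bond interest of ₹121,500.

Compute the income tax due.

₹108,842

Mainline income levy:
  ₹174,000 × 15% = ₹26,100
  ₹179,000 × 29% = ₹51,910
  ₹75,200 × 41% = ₹30,832
  → ₹108,842

Tentative minimum tax:
  Adjusted income: ₹428,200 + ₹70,600 + ₹121,500 = ₹620,300
  Less exemption ₹38,000 → base ₹582,300
  ₹582,300 × 12% = ₹69,876

₹108,842 > ₹69,876, so the mainline income levy governs.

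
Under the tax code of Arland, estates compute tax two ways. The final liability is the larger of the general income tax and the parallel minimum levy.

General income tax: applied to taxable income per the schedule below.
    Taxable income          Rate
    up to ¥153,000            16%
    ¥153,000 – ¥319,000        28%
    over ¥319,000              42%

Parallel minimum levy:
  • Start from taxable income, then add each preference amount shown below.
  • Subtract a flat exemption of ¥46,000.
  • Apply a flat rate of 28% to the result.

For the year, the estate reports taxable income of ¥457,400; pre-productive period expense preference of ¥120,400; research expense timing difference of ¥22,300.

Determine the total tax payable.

General income tax:
  ¥153,000 × 16% = ¥24,480
  ¥166,000 × 28% = ¥46,480
  ¥138,400 × 42% = ¥58,128
  → ¥129,088

Parallel minimum levy:
  Adjusted income: ¥457,400 + ¥120,400 + ¥22,300 = ¥600,100
  Less exemption ¥46,000 → base ¥554,100
  ¥554,100 × 28% = ¥155,148

¥155,148 > ¥129,088, so the parallel minimum levy is the binding amount.

¥155,148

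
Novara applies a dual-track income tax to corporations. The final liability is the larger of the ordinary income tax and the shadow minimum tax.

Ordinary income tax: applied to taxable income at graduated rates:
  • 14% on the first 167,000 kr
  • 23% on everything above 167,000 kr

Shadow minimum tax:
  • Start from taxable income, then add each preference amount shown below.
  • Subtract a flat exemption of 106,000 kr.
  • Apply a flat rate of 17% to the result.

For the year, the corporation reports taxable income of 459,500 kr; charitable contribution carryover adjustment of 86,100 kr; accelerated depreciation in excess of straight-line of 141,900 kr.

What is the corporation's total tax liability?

98,855 kr

Ordinary income tax:
  167,000 kr × 14% = 23,380 kr
  292,500 kr × 23% = 67,275 kr
  → 90,655 kr

Shadow minimum tax:
  Adjusted income: 459,500 kr + 86,100 kr + 141,900 kr = 687,500 kr
  Less exemption 106,000 kr → base 581,500 kr
  581,500 kr × 17% = 98,855 kr

98,855 kr > 90,655 kr, so the shadow minimum tax is the binding amount.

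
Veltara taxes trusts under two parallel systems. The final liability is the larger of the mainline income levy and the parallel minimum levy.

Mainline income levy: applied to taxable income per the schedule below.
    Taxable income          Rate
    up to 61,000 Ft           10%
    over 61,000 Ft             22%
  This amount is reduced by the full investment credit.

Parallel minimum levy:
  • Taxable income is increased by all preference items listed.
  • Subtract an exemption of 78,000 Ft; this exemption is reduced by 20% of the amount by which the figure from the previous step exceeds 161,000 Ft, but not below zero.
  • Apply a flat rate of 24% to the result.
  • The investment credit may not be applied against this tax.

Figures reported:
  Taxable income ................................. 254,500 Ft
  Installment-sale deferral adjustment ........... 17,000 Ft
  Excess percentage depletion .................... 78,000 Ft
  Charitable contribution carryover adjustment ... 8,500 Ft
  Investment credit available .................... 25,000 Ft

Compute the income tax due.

76,656 Ft

Mainline income levy:
  61,000 Ft × 10% = 6,100 Ft
  193,500 Ft × 22% = 42,570 Ft
  → 48,670 Ft
  Less investment credit 25,000 Ft → 23,670 Ft

Parallel minimum levy:
  Adjusted income: 254,500 Ft + 17,000 Ft + 78,000 Ft + 8,500 Ft = 358,000 Ft
  Exemption: 78,000 Ft − 20% × (358,000 Ft − 161,000 Ft) = 78,000 Ft − 39,400 Ft = 38,600 Ft
  Base: 358,000 Ft − 38,600 Ft = 319,400 Ft
  319,400 Ft × 24% = 76,656 Ft

76,656 Ft > 23,670 Ft, so the parallel minimum levy is the binding amount.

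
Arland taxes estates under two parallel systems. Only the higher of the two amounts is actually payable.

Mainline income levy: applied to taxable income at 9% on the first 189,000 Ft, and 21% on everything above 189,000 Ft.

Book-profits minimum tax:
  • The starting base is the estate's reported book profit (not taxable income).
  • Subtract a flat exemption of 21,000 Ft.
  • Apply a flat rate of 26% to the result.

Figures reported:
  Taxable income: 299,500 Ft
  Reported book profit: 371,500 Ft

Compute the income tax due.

Book-profits minimum tax:
  Base (reported book profit): 371,500 Ft
  Less exemption 21,000 Ft → base 350,500 Ft
  350,500 Ft × 26% = 91,130 Ft

Mainline income levy:
  189,000 Ft × 9% = 17,010 Ft
  110,500 Ft × 21% = 23,205 Ft
  → 40,215 Ft

91,130 Ft > 40,215 Ft, so the book-profits minimum tax is the binding amount.

91,130 Ft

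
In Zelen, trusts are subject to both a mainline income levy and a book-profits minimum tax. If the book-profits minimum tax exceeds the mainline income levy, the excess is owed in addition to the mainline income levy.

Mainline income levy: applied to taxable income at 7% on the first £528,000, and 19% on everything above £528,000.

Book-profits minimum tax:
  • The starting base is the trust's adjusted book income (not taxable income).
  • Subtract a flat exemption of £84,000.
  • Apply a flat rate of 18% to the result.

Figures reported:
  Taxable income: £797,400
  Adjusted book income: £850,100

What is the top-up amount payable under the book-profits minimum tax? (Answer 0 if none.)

£49,752

Book-profits minimum tax:
  Base (adjusted book income): £850,100
  Less exemption £84,000 → base £766,100
  £766,100 × 18% = £137,898

Mainline income levy:
  £528,000 × 7% = £36,960
  £269,400 × 19% = £51,186
  → £88,146

Excess of book-profits minimum tax over mainline income levy: £137,898 − £88,146 = £49,752.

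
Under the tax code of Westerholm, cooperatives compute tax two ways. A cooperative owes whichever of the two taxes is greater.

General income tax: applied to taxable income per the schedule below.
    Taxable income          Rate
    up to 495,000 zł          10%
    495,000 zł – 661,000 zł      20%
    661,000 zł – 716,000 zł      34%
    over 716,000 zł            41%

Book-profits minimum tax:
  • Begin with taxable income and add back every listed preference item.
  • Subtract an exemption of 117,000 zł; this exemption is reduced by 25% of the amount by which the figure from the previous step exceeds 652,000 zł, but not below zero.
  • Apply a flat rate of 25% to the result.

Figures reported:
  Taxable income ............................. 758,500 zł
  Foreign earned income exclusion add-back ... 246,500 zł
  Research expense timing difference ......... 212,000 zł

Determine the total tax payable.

304,250 zł

Book-profits minimum tax:
  Adjusted income: 758,500 zł + 246,500 zł + 212,000 zł = 1,217,000 zł
  Exemption: 25% × (1,217,000 zł − 652,000 zł) = 141,250 zł ≥ 117,000 zł, so the exemption is fully phased out
  Base: 1,217,000 zł − 0 zł = 1,217,000 zł
  1,217,000 zł × 25% = 304,250 zł

General income tax:
  495,000 zł × 10% = 49,500 zł
  166,000 zł × 20% = 33,200 zł
  55,000 zł × 34% = 18,700 zł
  42,500 zł × 41% = 17,425 zł
  → 118,825 zł

304,250 zł > 118,825 zł, so the book-profits minimum tax is the binding amount.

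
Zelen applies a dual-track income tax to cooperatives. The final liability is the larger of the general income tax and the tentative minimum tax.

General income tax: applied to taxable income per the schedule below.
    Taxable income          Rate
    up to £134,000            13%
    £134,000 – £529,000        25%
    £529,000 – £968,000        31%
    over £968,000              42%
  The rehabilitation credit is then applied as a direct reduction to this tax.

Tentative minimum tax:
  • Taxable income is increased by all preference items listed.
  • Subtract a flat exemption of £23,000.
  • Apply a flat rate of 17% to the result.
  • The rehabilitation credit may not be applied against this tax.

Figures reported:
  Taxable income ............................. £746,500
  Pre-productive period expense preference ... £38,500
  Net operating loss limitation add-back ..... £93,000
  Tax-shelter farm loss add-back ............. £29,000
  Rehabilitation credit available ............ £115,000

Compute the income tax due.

Tentative minimum tax:
  Adjusted income: £746,500 + £38,500 + £93,000 + £29,000 = £907,000
  Less exemption £23,000 → base £884,000
  £884,000 × 17% = £150,280

General income tax:
  £134,000 × 13% = £17,420
  £395,000 × 25% = £98,750
  £217,500 × 31% = £67,425
  → £183,595
  Less rehabilitation credit £115,000 → £68,595

£150,280 > £68,595, so the tentative minimum tax is the binding amount.

£150,280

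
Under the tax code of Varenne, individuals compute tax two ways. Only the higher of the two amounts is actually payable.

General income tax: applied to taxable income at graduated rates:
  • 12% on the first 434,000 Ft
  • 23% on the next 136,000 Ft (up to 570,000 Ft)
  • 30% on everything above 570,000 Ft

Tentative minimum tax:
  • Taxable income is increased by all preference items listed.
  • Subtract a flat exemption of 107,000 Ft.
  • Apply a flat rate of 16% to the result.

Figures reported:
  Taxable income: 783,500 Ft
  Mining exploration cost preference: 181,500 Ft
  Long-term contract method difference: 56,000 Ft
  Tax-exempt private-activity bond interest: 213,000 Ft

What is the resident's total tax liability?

Tentative minimum tax:
  Adjusted income: 783,500 Ft + 181,500 Ft + 56,000 Ft + 213,000 Ft = 1,234,000 Ft
  Less exemption 107,000 Ft → base 1,127,000 Ft
  1,127,000 Ft × 16% = 180,320 Ft

General income tax:
  434,000 Ft × 12% = 52,080 Ft
  136,000 Ft × 23% = 31,280 Ft
  213,500 Ft × 30% = 64,050 Ft
  → 147,410 Ft

180,320 Ft > 147,410 Ft, so the tentative minimum tax is the binding amount.

180,320 Ft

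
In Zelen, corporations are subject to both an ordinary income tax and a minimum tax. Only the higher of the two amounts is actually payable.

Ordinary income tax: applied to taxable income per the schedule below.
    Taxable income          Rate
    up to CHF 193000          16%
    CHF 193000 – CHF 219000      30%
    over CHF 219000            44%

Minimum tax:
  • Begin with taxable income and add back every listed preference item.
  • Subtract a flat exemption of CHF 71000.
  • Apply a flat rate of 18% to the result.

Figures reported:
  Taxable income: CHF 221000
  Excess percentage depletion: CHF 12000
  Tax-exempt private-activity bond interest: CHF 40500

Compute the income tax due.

CHF 39560

Minimum tax:
  Adjusted income: CHF 221000 + CHF 12000 + CHF 40500 = CHF 273500
  Less exemption CHF 71000 → base CHF 202500
  CHF 202500 × 18% = CHF 36450

Ordinary income tax:
  CHF 193000 × 16% = CHF 30880
  CHF 26000 × 30% = CHF 7800
  CHF 2000 × 44% = CHF 880
  → CHF 39560

CHF 39560 > CHF 36450, so the ordinary income tax governs.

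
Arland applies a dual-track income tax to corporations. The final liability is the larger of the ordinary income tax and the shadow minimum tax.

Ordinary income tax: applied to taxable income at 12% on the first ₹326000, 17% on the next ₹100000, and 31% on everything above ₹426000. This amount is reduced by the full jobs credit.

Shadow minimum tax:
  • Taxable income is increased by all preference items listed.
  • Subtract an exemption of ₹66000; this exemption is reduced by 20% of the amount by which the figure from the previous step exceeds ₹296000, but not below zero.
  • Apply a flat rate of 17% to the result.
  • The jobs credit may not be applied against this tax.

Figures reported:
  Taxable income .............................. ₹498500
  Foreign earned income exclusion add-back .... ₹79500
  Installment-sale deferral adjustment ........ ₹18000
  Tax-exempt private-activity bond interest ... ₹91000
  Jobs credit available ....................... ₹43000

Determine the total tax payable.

Ordinary income tax:
  ₹326000 × 12% = ₹39120
  ₹100000 × 17% = ₹17000
  ₹72500 × 31% = ₹22475
  → ₹78595
  Less jobs credit ₹43000 → ₹35595

Shadow minimum tax:
  Adjusted income: ₹498500 + ₹79500 + ₹18000 + ₹91000 = ₹687000
  Exemption: 20% × (₹687000 − ₹296000) = ₹78200 ≥ ₹66000, so the exemption is fully phased out
  Base: ₹687000 − ₹0 = ₹687000
  ₹687000 × 17% = ₹116790

₹116790 > ₹35595, so the shadow minimum tax is the binding amount.

₹116790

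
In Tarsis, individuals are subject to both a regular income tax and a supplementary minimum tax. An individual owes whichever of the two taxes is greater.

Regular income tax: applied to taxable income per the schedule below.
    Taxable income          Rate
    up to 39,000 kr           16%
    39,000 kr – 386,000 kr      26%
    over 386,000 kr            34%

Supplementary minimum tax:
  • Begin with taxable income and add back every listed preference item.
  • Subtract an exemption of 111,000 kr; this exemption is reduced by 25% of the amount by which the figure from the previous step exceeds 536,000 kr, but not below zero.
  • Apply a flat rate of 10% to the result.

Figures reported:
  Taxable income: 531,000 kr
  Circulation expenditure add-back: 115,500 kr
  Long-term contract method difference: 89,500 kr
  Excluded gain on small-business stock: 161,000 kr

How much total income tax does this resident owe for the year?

145,760 kr

Supplementary minimum tax:
  Adjusted income: 531,000 kr + 115,500 kr + 89,500 kr + 161,000 kr = 897,000 kr
  Exemption: 111,000 kr − 25% × (897,000 kr − 536,000 kr) = 111,000 kr − 90,250 kr = 20,750 kr
  Base: 897,000 kr − 20,750 kr = 876,250 kr
  876,250 kr × 10% = 87,625 kr

Regular income tax:
  39,000 kr × 16% = 6,240 kr
  347,000 kr × 26% = 90,220 kr
  145,000 kr × 34% = 49,300 kr
  → 145,760 kr

145,760 kr > 87,625 kr, so the regular income tax governs.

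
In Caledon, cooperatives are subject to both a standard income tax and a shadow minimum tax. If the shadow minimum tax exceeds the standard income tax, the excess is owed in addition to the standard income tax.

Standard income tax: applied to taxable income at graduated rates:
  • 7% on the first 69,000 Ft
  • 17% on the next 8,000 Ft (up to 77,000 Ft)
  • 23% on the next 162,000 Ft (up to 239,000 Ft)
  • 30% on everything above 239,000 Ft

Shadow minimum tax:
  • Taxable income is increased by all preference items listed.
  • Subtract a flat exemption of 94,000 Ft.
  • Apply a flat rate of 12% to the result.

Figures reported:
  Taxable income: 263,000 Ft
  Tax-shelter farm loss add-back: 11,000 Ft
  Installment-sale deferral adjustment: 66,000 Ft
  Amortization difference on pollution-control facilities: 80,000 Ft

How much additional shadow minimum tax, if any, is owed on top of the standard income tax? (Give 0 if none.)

0 Ft

Shadow minimum tax:
  Adjusted income: 263,000 Ft + 11,000 Ft + 66,000 Ft + 80,000 Ft = 420,000 Ft
  Less exemption 94,000 Ft → base 326,000 Ft
  326,000 Ft × 12% = 39,120 Ft

Standard income tax:
  69,000 Ft × 7% = 4,830 Ft
  8,000 Ft × 17% = 1,360 Ft
  162,000 Ft × 23% = 37,260 Ft
  24,000 Ft × 30% = 7,200 Ft
  → 50,650 Ft

39,120 Ft ≤ 50,650 Ft, so no add-on is due.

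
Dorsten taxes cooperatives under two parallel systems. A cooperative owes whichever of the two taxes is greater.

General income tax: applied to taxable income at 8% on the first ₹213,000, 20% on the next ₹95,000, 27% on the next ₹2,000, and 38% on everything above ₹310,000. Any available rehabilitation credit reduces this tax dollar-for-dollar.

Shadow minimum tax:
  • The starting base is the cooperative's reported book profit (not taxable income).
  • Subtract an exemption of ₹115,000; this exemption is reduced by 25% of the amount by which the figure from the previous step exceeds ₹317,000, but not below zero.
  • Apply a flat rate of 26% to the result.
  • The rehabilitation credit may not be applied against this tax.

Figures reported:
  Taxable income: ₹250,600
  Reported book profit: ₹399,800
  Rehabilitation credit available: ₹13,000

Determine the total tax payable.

₹79,430

General income tax:
  ₹213,000 × 8% = ₹17,040
  ₹37,600 × 20% = ₹7,520
  → ₹24,560
  Less rehabilitation credit ₹13,000 → ₹11,560

Shadow minimum tax:
  Base (reported book profit): ₹399,800
  Exemption: ₹115,000 − 25% × (₹399,800 − ₹317,000) = ₹115,000 − ₹20,700 = ₹94,300
  Base: ₹399,800 − ₹94,300 = ₹305,500
  ₹305,500 × 26% = ₹79,430

₹79,430 > ₹11,560, so the shadow minimum tax is the binding amount.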